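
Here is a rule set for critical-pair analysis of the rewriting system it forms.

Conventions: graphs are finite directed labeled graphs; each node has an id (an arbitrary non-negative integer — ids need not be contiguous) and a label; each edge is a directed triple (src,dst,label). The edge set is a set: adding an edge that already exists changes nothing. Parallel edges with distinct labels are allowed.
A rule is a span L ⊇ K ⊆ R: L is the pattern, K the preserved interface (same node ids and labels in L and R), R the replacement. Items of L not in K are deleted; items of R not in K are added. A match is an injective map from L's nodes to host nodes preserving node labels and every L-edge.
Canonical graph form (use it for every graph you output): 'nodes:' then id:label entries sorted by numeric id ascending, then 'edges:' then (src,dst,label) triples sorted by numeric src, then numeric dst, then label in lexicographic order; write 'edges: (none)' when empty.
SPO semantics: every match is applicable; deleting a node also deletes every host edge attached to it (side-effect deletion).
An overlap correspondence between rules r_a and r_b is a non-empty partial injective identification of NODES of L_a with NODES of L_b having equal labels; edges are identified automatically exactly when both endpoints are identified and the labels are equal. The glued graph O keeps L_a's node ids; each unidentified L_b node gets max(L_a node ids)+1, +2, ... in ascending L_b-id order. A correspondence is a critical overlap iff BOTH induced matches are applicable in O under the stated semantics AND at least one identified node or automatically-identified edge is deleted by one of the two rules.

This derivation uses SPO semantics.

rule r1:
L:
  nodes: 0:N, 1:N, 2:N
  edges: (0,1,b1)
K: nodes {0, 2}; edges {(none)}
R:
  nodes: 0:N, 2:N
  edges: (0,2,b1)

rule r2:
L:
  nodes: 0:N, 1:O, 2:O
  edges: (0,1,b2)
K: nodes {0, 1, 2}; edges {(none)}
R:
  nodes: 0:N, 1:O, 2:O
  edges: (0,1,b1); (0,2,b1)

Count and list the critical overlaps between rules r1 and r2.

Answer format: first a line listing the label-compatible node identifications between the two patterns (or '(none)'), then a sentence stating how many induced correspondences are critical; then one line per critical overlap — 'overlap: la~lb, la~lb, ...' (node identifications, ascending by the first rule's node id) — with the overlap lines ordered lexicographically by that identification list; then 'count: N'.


label-compatible node identifications between L(r1) and L(r2): 0~0, 1~0, 2~0
1 of the induced correspondences is a critical overlap of r1 and r2.
overlap: 1~0
count: 1


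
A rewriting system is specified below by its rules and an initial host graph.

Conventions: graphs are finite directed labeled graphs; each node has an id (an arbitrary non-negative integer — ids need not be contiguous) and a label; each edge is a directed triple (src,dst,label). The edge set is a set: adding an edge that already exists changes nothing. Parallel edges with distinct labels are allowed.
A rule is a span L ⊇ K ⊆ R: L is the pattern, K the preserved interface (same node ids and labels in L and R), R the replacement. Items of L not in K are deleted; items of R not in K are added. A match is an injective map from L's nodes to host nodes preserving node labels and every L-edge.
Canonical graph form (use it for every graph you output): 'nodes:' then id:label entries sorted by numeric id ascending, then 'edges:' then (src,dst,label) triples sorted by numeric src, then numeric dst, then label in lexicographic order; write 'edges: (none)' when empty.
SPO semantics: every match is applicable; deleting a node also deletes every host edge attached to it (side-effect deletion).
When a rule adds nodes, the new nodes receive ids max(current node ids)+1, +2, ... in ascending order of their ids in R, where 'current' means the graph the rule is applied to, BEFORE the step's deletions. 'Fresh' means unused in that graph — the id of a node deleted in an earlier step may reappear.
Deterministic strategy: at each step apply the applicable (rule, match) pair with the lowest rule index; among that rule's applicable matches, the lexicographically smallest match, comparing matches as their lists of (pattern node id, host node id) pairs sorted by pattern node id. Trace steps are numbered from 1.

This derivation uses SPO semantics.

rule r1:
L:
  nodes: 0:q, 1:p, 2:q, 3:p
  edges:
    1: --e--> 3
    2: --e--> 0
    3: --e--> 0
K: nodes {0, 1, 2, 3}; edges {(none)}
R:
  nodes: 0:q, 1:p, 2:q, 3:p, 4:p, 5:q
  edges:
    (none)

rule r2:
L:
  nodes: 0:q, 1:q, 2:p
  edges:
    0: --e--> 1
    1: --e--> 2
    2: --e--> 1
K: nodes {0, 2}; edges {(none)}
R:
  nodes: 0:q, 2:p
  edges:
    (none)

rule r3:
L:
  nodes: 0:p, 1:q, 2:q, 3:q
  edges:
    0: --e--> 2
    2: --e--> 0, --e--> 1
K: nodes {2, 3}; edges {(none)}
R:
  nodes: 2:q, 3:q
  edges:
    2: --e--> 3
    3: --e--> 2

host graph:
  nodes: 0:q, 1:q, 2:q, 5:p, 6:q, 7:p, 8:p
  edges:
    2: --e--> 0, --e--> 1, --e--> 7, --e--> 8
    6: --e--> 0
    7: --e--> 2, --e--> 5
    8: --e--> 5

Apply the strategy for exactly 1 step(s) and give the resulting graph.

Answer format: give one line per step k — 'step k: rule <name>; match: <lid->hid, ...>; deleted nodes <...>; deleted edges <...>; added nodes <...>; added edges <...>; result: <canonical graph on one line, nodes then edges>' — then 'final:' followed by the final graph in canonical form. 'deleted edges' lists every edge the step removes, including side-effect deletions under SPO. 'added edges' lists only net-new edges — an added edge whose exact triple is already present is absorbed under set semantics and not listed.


step 1: rule r3; match: 0->7, 1->0, 2->2, 3->1; deleted nodes 0, 7; deleted edges (2,0,e); (2,7,e); (6,0,e); (7,2,e); (7,5,e); added nodes (none); added edges (1,2,e); result: nodes: 1:q, 2:q, 5:p, 6:q, 8:p edges: (1,2,e); (2,1,e); (2,8,e); (8,5,e)
final:
nodes: 1:q, 2:q, 5:p, 6:q, 8:p
edges: (1,2,e); (2,1,e); (2,8,e); (8,5,e)


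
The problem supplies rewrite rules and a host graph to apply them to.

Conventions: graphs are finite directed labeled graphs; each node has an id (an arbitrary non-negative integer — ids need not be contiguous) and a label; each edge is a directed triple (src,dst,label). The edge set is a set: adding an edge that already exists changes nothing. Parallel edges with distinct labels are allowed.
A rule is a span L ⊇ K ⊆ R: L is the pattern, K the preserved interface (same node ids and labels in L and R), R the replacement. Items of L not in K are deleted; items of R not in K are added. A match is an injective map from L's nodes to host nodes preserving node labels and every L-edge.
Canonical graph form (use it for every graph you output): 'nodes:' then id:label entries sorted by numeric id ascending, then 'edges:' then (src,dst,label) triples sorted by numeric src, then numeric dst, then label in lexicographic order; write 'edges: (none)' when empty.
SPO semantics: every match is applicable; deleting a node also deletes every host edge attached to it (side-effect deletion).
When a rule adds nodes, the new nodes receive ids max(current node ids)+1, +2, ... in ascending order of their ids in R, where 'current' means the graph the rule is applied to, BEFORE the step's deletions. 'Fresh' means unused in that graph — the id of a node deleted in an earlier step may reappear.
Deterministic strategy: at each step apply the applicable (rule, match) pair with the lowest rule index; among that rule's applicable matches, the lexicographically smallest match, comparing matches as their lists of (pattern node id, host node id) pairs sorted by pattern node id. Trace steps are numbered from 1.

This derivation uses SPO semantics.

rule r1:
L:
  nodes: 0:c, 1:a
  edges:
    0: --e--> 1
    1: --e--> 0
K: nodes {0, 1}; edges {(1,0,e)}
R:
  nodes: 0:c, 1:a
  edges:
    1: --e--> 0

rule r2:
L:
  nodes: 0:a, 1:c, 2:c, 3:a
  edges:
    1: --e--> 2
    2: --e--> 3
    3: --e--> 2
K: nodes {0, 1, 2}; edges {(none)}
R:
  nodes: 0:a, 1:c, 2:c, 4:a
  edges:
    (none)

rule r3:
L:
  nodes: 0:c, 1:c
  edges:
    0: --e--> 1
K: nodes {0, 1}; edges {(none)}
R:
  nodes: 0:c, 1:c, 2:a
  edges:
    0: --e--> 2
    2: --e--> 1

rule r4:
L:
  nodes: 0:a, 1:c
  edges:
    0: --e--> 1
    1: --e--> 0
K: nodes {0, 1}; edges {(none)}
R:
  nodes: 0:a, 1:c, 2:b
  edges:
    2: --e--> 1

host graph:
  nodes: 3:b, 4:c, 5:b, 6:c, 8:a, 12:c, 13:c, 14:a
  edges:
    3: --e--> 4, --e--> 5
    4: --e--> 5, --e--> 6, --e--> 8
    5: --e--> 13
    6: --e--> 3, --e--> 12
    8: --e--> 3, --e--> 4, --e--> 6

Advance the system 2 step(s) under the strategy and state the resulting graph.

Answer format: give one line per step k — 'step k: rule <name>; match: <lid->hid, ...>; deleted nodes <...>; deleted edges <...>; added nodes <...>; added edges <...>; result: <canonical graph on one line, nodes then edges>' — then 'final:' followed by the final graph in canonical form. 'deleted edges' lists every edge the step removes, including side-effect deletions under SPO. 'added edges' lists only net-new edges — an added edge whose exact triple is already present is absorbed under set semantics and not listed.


step 1: rule r1; match: 0->4, 1->8; deleted nodes (none); deleted edges (4,8,e); added nodes (none); added edges (none); result: nodes: 3:b, 4:c, 5:b, 6:c, 8:a, 12:c, 13:c, 14:a edges: (3,4,e); (3,5,e); (4,5,e); (4,6,e); (5,13,e); (6,3,e); (6,12,e); (8,3,e); (8,4,e); (8,6,e)
step 2: rule r3; match: 0->4, 1->6; deleted nodes (none); deleted edges (4,6,e); added nodes 15; added edges (4,15,e); (15,6,e); result: nodes: 3:b, 4:c, 5:b, 6:c, 8:a, 12:c, 13:c, 14:a, 15:a edges: (3,4,e); (3,5,e); (4,5,e); (4,15,e); (5,13,e); (6,3,e); (6,12,e); (8,3,e); (8,4,e); (8,6,e); (15,6,e)
final:
nodes: 3:b, 4:c, 5:b, 6:c, 8:a, 12:c, 13:c, 14:a, 15:a
edges: (3,4,e); (3,5,e); (4,5,e); (4,15,e); (5,13,e); (6,3,e); (6,12,e); (8,3,e); (8,4,e); (8,6,e); (15,6,e)


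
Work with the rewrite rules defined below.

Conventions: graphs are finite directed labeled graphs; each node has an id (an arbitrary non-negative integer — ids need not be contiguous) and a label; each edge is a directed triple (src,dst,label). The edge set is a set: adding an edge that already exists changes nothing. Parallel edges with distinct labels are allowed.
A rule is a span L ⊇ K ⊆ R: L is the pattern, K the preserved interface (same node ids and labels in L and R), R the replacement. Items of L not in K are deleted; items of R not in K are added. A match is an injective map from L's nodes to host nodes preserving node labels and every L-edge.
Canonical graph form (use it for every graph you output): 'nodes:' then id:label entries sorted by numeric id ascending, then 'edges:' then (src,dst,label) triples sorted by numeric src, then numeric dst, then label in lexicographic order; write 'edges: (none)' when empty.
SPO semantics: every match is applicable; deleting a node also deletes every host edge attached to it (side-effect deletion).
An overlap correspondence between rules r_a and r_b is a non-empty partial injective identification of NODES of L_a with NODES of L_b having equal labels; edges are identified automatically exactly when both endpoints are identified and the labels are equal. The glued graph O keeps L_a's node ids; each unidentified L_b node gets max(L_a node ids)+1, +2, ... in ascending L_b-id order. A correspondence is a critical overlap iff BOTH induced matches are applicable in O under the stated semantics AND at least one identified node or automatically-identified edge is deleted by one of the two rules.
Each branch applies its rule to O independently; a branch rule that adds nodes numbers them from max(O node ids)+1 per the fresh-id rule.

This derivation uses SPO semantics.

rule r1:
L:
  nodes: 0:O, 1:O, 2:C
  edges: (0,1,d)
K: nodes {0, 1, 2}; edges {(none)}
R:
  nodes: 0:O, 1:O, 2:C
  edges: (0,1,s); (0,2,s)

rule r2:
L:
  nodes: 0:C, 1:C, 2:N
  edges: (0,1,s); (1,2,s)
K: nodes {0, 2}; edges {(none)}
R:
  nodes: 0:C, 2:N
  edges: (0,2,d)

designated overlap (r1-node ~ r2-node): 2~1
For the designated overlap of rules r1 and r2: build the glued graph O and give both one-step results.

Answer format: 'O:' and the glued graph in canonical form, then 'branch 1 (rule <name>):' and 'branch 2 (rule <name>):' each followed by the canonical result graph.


O:
nodes: 0:O, 1:O, 2:C, 3:C, 4:N
edges: (0,1,d); (2,4,s); (3,2,s)
branch 1 (rule r1):
nodes: 0:O, 1:O, 2:C, 3:C, 4:N
edges: (0,1,s); (0,2,s); (2,4,s); (3,2,s)
branch 2 (rule r2):
nodes: 0:O, 1:O, 3:C, 4:N
edges: (0,1,d); (3,4,d)


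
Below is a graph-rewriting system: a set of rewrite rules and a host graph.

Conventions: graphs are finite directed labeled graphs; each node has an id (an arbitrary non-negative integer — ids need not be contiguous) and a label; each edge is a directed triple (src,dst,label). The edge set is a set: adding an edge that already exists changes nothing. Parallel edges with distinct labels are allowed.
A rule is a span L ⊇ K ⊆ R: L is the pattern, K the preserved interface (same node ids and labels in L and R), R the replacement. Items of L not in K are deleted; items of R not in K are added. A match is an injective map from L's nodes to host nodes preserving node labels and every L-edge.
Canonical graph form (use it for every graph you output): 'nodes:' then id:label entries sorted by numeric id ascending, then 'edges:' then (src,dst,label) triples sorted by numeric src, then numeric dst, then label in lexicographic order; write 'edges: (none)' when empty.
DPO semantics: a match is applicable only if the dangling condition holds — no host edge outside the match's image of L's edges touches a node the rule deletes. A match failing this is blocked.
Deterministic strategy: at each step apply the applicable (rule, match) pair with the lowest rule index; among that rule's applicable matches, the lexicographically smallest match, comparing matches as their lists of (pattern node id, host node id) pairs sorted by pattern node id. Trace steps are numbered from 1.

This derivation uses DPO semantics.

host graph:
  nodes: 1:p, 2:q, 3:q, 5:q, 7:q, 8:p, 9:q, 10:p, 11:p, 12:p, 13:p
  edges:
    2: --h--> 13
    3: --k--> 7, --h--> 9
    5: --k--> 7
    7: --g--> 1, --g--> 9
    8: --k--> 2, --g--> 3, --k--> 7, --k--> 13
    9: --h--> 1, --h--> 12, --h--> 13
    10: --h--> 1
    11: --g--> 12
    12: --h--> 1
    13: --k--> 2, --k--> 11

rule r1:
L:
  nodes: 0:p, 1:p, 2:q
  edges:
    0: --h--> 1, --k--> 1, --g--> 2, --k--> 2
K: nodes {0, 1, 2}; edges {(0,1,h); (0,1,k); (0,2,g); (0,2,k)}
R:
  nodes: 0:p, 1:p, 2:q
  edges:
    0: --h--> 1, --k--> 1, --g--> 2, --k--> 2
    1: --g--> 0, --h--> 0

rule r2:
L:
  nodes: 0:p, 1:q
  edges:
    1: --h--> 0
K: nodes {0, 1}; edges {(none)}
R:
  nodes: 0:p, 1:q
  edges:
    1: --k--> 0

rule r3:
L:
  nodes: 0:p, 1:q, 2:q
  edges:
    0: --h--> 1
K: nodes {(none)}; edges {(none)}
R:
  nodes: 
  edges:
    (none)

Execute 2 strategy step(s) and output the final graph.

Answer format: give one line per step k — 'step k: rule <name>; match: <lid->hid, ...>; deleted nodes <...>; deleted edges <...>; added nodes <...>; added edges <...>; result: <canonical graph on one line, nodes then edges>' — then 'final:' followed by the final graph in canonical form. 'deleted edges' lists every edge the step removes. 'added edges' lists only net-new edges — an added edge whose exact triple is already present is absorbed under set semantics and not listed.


step 1: rule r2; match: 0->1, 1->9; deleted nodes (none); deleted edges (9,1,h); added nodes (none); added edges (9,1,k); result: nodes: 1:p, 2:q, 3:q, 5:q, 7:q, 8:p, 9:q, 10:p, 11:p, 12:p, 13:p edges: (2,13,h); (3,7,k); (3,9,h); (5,7,k); (7,1,g); (7,9,g); (8,2,k); (8,3,g); (8,7,k); (8,13,k); (9,1,k); (9,12,h); (9,13,h); (10,1,h); (11,12,g); (12,1,h); (13,2,k); (13,11,k)
step 2: rule r2; match: 0->12, 1->9; deleted nodes (none); deleted edges (9,12,h); added nodes (none); added edges (9,12,k); result: nodes: 1:p, 2:q, 3:q, 5:q, 7:q, 8:p, 9:q, 10:p, 11:p, 12:p, 13:p edges: (2,13,h); (3,7,k); (3,9,h); (5,7,k); (7,1,g); (7,9,g); (8,2,k); (8,3,g); (8,7,k); (8,13,k); (9,1,k); (9,12,k); (9,13,h); (10,1,h); (11,12,g); (12,1,h); (13,2,k); (13,11,k)
final:
nodes: 1:p, 2:q, 3:q, 5:q, 7:q, 8:p, 9:q, 10:p, 11:p, 12:p, 13:p
edges: (2,13,h); (3,7,k); (3,9,h); (5,7,k); (7,1,g); (7,9,g); (8,2,k); (8,3,g); (8,7,k); (8,13,k); (9,1,k); (9,12,k); (9,13,h); (10,1,h); (11,12,g); (12,1,h); (13,2,k); (13,11,k)


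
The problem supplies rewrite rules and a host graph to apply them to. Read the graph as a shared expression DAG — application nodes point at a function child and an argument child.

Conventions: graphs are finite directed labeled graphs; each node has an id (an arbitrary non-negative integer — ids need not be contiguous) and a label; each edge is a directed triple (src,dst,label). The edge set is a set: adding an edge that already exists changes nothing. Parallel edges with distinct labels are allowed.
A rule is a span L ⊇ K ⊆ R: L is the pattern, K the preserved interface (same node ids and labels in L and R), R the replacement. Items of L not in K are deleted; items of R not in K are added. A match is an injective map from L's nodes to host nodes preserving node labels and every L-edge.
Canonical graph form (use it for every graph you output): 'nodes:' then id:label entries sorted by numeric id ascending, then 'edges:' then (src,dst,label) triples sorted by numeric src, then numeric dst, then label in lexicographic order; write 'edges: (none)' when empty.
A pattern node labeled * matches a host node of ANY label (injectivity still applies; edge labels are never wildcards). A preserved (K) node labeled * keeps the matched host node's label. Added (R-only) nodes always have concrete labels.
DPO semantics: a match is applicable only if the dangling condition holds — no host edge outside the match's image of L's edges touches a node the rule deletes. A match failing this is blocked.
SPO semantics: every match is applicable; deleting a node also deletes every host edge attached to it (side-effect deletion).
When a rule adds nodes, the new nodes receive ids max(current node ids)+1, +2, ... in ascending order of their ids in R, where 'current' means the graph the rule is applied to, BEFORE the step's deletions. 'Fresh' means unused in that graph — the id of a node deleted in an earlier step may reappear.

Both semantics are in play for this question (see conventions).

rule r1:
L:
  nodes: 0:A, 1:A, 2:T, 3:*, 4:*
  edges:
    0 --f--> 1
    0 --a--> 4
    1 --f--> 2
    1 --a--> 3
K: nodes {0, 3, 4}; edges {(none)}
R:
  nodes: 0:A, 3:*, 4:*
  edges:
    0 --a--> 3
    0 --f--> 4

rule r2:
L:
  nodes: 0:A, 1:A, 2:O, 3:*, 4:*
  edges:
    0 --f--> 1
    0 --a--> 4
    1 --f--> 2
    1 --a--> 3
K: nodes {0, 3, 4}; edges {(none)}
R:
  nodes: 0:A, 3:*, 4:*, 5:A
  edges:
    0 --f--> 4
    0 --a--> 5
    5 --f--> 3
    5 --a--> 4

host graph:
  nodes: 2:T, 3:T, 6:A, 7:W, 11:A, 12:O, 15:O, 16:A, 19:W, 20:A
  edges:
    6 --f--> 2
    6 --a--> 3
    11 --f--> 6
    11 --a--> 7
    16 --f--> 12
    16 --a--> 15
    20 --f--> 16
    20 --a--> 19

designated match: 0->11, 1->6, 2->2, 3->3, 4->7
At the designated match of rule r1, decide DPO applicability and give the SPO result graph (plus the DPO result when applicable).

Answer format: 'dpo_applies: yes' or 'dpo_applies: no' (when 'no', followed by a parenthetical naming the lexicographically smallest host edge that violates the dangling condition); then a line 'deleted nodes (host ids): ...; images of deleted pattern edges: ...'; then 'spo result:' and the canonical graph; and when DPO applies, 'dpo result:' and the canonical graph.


dpo_applies: yes
deleted nodes (host ids): 2, 6; images of deleted pattern edges: (6,2,f); (6,3,a); (11,6,f); (11,7,a)
spo result:
nodes: 3:T, 7:W, 11:A, 12:O, 15:O, 16:A, 19:W, 20:A
edges: (11,3,a); (11,7,f); (16,12,f); (16,15,a); (20,16,f); (20,19,a)
dpo result:
nodes: 3:T, 7:W, 11:A, 12:O, 15:O, 16:A, 19:W, 20:A
edges: (11,3,a); (11,7,f); (16,12,f); (16,15,a); (20,16,f); (20,19,a)


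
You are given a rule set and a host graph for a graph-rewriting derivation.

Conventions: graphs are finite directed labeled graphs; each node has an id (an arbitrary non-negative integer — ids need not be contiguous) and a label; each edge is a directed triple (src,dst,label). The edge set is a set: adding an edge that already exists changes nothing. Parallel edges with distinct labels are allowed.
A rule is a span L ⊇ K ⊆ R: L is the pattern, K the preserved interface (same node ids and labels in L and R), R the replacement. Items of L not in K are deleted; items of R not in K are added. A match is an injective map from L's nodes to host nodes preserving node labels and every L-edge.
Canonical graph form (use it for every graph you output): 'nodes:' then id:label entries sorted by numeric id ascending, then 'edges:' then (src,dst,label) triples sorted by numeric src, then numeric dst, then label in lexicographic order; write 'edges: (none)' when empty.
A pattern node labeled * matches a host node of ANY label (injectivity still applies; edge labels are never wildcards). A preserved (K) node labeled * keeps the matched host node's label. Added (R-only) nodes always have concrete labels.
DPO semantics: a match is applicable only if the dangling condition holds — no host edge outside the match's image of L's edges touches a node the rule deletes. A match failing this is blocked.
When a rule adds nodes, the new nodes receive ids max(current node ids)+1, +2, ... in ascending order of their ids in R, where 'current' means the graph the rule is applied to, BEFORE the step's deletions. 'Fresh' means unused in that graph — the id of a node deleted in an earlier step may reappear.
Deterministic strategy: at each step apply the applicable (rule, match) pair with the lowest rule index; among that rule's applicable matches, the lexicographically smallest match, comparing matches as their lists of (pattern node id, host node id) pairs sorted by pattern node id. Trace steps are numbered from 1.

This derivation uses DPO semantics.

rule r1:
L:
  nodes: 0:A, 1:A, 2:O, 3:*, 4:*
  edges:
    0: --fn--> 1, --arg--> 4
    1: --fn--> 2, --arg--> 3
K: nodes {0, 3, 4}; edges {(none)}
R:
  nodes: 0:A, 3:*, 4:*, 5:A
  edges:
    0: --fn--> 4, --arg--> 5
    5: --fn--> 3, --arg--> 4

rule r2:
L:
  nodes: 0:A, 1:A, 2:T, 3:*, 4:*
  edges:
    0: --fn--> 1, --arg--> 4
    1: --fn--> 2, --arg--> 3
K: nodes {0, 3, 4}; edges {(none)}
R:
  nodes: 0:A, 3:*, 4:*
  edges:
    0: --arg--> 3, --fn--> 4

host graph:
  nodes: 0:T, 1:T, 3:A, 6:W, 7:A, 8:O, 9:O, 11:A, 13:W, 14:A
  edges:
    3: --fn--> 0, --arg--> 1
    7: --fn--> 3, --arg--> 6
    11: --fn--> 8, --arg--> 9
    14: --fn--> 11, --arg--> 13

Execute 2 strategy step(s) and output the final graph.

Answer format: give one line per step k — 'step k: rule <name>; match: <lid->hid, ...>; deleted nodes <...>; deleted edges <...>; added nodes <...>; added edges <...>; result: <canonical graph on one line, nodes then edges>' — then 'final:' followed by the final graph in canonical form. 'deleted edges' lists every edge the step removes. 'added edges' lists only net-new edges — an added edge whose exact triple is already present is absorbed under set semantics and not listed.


step 1: rule r1; match: 0->14, 1->11, 2->8, 3->9, 4->13; deleted nodes 8, 11; deleted edges (11,8,fn); (11,9,arg); (14,11,fn); (14,13,arg); added nodes 15; added edges (14,13,fn); (14,15,arg); (15,9,fn); (15,13,arg); result: nodes: 0:T, 1:T, 3:A, 6:W, 7:A, 9:O, 13:W, 14:A, 15:A edges: (3,0,fn); (3,1,arg); (7,3,fn); (7,6,arg); (14,13,fn); (14,15,arg); (15,9,fn); (15,13,arg)
step 2: rule r2; match: 0->7, 1->3, 2->0, 3->1, 4->6; deleted nodes 0, 3; deleted edges (3,0,fn); (3,1,arg); (7,3,fn); (7,6,arg); added nodes (none); added edges (7,1,arg); (7,6,fn); result: nodes: 1:T, 6:W, 7:A, 9:O, 13:W, 14:A, 15:A edges: (7,1,arg); (7,6,fn); (14,13,fn); (14,15,arg); (15,9,fn); (15,13,arg)
final:
nodes: 1:T, 6:W, 7:A, 9:O, 13:W, 14:A, 15:A
edges: (7,1,arg); (7,6,fn); (14,13,fn); (14,15,arg); (15,9,fn); (15,13,arg)


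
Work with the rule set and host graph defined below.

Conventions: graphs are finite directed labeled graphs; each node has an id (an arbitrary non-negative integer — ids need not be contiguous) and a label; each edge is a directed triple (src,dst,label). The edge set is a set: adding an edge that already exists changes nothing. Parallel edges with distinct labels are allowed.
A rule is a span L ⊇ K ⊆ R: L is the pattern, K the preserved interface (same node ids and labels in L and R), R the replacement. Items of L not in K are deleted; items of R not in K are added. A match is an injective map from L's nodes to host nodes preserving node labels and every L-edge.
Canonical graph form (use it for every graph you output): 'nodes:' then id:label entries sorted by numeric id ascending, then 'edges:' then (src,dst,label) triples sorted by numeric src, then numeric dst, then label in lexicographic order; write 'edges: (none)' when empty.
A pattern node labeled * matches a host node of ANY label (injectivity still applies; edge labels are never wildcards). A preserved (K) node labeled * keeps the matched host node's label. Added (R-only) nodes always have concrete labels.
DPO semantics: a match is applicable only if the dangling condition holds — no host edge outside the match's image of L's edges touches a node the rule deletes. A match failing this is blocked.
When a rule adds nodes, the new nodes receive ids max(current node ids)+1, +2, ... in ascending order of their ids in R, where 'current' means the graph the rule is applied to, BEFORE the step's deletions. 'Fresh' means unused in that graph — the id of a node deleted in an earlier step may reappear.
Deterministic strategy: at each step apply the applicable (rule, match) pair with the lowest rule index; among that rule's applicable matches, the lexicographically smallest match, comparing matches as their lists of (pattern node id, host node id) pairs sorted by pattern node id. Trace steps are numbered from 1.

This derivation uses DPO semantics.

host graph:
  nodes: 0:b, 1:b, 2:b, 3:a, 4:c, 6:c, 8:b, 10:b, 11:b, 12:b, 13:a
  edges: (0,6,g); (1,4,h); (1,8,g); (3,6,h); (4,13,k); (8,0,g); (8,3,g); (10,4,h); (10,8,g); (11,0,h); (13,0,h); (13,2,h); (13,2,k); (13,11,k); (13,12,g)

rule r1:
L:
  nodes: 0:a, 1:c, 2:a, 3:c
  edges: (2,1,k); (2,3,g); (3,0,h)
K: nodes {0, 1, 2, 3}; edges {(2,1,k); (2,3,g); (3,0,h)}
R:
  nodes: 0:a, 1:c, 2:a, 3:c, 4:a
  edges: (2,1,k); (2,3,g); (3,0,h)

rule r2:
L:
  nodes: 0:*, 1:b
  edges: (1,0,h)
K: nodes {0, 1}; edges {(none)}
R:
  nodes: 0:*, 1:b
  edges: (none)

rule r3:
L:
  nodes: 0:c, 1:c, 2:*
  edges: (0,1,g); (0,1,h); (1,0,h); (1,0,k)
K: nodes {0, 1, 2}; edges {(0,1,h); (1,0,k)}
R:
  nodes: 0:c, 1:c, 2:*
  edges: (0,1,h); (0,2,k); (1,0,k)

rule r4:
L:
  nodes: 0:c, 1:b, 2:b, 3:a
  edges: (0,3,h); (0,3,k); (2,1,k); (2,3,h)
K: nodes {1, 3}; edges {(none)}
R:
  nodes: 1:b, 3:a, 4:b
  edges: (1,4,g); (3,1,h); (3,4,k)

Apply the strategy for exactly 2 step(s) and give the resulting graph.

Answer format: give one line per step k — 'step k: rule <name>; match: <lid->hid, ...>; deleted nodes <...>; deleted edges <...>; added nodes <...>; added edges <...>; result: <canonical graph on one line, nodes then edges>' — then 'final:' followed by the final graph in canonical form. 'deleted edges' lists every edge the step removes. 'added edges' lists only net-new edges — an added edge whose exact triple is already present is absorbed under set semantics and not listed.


step 1: rule r2; match: 0->0, 1->11; deleted nodes (none); deleted edges (11,0,h); added nodes (none); added edges (none); result: nodes: 0:b, 1:b, 2:b, 3:a, 4:c, 6:c, 8:b, 10:b, 11:b, 12:b, 13:a edges: (0,6,g); (1,4,h); (1,8,g); (3,6,h); (4,13,k); (8,0,g); (8,3,g); (10,4,h); (10,8,g); (13,0,h); (13,2,h); (13,2,k); (13,11,k); (13,12,g)
step 2: rule r2; match: 0->4, 1->1; deleted nodes (none); deleted edges (1,4,h); added nodes (none); added edges (none); result: nodes: 0:b, 1:b, 2:b, 3:a, 4:c, 6:c, 8:b, 10:b, 11:b, 12:b, 13:a edges: (0,6,g); (1,8,g); (3,6,h); (4,13,k); (8,0,g); (8,3,g); (10,4,h); (10,8,g); (13,0,h); (13,2,h); (13,2,k); (13,11,k); (13,12,g)
final:
nodes: 0:b, 1:b, 2:b, 3:a, 4:c, 6:c, 8:b, 10:b, 11:b, 12:b, 13:a
edges: (0,6,g); (1,8,g); (3,6,h); (4,13,k); (8,0,g); (8,3,g); (10,4,h); (10,8,g); (13,0,h); (13,2,h); (13,2,k); (13,11,k); (13,12,g)


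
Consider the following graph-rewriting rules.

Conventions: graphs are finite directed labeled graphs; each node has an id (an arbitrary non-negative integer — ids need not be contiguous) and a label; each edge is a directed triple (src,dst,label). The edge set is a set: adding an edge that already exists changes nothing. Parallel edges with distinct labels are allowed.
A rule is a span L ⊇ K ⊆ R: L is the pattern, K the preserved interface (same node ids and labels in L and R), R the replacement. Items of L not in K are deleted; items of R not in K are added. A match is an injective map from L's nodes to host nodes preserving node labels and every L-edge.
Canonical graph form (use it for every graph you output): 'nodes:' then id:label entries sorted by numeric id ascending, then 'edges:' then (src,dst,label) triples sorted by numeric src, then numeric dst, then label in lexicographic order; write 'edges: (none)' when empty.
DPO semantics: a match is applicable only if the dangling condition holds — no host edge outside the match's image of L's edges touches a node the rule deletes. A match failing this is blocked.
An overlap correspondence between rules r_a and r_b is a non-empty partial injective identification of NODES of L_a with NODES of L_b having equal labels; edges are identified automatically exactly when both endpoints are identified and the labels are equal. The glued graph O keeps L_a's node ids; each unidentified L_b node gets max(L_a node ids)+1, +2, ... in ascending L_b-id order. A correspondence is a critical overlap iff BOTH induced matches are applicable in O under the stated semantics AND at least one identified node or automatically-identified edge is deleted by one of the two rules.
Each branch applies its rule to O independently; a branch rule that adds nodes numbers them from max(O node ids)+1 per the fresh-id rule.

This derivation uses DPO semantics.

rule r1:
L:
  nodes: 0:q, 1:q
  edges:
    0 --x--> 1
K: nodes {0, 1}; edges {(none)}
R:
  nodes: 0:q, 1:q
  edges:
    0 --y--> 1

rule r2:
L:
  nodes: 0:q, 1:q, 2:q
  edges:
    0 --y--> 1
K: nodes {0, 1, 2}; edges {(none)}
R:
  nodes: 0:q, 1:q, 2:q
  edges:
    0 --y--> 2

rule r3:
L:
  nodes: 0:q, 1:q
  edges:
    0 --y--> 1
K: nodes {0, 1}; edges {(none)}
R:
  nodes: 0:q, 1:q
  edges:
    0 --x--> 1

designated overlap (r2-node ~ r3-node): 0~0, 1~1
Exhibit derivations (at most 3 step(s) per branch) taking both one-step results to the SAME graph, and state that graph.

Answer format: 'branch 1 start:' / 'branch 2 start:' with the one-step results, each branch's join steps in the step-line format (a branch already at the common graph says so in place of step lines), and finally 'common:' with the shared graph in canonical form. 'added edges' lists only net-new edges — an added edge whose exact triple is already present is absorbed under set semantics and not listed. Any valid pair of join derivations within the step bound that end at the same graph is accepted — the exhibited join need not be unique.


branch 1 start:
nodes: 0:q, 1:q, 2:q
edges: (0,2,y)
branch 2 start:
nodes: 0:q, 1:q, 2:q
edges: (0,1,x)
branch 1 step 1: rule r2; match: 0->0, 1->2, 2->1; deleted nodes (none); deleted edges (0,2,y); added nodes (none); added edges (0,1,y); result: nodes: 0:q, 1:q, 2:q edges: (0,1,y)
branch 2 step 1: rule r1; match: 0->0, 1->1; deleted nodes (none); deleted edges (0,1,x); added nodes (none); added edges (0,1,y); result: nodes: 0:q, 1:q, 2:q edges: (0,1,y)
common:
nodes: 0:q, 1:q, 2:q
edges: (0,1,y)


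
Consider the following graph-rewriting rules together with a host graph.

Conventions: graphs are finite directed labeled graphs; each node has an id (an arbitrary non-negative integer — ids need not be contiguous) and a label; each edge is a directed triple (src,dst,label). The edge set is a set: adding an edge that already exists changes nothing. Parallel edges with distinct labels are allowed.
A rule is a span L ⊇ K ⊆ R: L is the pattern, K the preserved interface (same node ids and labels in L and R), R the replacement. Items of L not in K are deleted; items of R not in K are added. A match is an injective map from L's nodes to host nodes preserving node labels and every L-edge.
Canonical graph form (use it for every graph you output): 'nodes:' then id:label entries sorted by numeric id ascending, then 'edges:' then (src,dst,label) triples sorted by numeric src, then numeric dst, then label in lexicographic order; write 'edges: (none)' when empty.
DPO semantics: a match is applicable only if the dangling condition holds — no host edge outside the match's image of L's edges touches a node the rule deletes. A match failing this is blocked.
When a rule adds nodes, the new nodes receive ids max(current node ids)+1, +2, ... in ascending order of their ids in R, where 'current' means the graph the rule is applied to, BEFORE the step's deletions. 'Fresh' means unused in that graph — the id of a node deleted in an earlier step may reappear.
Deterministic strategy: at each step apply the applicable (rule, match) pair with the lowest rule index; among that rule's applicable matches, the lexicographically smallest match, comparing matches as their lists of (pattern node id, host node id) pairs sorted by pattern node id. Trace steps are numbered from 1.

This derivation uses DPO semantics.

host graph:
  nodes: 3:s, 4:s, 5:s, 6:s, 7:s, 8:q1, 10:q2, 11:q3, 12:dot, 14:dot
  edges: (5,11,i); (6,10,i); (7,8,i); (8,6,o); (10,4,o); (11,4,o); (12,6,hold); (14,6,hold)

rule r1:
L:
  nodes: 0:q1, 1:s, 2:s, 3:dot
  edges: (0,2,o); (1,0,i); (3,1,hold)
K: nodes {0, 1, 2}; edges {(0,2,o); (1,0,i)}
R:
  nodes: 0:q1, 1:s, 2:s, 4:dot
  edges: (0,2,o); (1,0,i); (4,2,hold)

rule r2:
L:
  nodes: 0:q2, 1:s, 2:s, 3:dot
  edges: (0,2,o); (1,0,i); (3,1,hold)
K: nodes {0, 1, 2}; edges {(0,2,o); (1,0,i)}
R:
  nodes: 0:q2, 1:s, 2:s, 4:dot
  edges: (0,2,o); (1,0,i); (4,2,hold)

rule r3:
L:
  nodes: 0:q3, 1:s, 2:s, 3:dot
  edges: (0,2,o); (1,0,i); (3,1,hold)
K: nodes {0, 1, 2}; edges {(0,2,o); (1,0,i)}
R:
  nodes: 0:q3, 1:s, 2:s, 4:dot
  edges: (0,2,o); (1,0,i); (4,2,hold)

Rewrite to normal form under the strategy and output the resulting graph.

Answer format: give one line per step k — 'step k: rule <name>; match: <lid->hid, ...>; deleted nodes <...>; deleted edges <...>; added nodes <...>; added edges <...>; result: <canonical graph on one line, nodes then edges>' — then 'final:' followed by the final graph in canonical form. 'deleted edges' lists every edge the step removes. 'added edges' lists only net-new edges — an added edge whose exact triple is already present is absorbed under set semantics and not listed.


step 1: rule r2; match: 0->10, 1->6, 2->4, 3->12; deleted nodes 12; deleted edges (12,6,hold); added nodes 15; added edges (15,4,hold); result: nodes: 3:s, 4:s, 5:s, 6:s, 7:s, 8:q1, 10:q2, 11:q3, 14:dot, 15:dot edges: (5,11,i); (6,10,i); (7,8,i); (8,6,o); (10,4,o); (11,4,o); (14,6,hold); (15,4,hold)
step 2: rule r2; match: 0->10, 1->6, 2->4, 3->14; deleted nodes 14; deleted edges (14,6,hold); added nodes 16; added edges (16,4,hold); result: nodes: 3:s, 4:s, 5:s, 6:s, 7:s, 8:q1, 10:q2, 11:q3, 15:dot, 16:dot edges: (5,11,i); (6,10,i); (7,8,i); (8,6,o); (10,4,o); (11,4,o); (15,4,hold); (16,4,hold)
final:
nodes: 3:s, 4:s, 5:s, 6:s, 7:s, 8:q1, 10:q2, 11:q3, 15:dot, 16:dot
edges: (5,11,i); (6,10,i); (7,8,i); (8,6,o); (10,4,o); (11,4,o); (15,4,hold); (16,4,hold)


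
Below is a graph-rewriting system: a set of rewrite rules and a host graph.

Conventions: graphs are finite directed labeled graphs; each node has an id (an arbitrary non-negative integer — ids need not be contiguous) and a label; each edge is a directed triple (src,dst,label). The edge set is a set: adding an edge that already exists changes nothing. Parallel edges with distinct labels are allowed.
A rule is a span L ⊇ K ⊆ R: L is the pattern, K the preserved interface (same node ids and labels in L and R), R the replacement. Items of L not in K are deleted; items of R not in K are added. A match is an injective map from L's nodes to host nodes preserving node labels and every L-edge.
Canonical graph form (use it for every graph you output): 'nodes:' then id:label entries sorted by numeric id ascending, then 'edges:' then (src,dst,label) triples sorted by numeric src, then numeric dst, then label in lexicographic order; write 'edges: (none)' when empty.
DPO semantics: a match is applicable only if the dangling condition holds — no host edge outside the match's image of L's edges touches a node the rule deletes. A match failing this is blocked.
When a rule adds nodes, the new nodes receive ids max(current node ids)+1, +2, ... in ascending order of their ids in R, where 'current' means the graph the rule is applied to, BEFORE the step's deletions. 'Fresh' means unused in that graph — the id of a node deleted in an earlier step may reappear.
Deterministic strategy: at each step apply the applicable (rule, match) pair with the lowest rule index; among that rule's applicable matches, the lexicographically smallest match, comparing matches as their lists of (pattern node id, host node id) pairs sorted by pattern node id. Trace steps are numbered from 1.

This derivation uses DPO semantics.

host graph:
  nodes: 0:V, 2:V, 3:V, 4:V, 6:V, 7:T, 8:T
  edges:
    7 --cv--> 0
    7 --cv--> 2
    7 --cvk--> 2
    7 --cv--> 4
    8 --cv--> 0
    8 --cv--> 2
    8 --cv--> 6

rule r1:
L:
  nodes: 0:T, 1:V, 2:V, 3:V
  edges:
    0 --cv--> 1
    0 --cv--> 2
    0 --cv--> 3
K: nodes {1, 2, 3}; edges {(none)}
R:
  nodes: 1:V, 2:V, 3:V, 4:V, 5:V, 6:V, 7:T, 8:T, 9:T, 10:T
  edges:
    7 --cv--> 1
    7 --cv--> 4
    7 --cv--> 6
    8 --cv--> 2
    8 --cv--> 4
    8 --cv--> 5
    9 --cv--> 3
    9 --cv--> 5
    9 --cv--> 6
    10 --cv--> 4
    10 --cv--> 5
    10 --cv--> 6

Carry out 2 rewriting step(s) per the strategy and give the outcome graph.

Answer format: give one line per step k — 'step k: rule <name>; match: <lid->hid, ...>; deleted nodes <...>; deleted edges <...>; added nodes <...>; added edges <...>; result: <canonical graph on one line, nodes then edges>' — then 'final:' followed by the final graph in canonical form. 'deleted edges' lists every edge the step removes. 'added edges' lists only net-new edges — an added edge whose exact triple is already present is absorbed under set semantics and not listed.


step 1: rule r1; match: 0->8, 1->0, 2->2, 3->6; deleted nodes 8; deleted edges (8,0,cv); (8,2,cv); (8,6,cv); added nodes 9, 10, 11, 12, 13, 14, 15; added edges (12,0,cv); (12,9,cv); (12,11,cv); (13,2,cv); (13,9,cv); (13,10,cv); (14,6,cv); (14,10,cv); (14,11,cv); (15,9,cv); (15,10,cv); (15,11,cv); result: nodes: 0:V, 2:V, 3:V, 4:V, 6:V, 7:T, 9:V, 10:V, 11:V, 12:T, 13:T, 14:T, 15:T edges: (7,0,cv); (7,2,cv); (7,2,cvk); (7,4,cv); (12,0,cv); (12,9,cv); (12,11,cv); (13,2,cv); (13,9,cv); (13,10,cv); (14,6,cv); (14,10,cv); (14,11,cv); (15,9,cv); (15,10,cv); (15,11,cv)
step 2: rule r1; match: 0->12, 1->0, 2->9, 3->11; deleted nodes 12; deleted edges (12,0,cv); (12,9,cv); (12,11,cv); added nodes 16, 17, 18, 19, 20, 21, 22; added edges (19,0,cv); (19,16,cv); (19,18,cv); (20,9,cv); (20,16,cv); (20,17,cv); (21,11,cv); (21,17,cv); (21,18,cv); (22,16,cv); (22,17,cv); (22,18,cv); result: nodes: 0:V, 2:V, 3:V, 4:V, 6:V, 7:T, 9:V, 10:V, 11:V, 13:T, 14:T, 15:T, 16:V, 17:V, 18:V, 19:T, 20:T, 21:T, 22:T edges: (7,0,cv); (7,2,cv); (7,2,cvk); (7,4,cv); (13,2,cv); (13,9,cv); (13,10,cv); (14,6,cv); (14,10,cv); (14,11,cv); (15,9,cv); (15,10,cv); (15,11,cv); (19,0,cv); (19,16,cv); (19,18,cv); (20,9,cv); (20,16,cv); (20,17,cv); (21,11,cv); (21,17,cv); (21,18,cv); (22,16,cv); (22,17,cv); (22,18,cv)
final:
nodes: 0:V, 2:V, 3:V, 4:V, 6:V, 7:T, 9:V, 10:V, 11:V, 13:T, 14:T, 15:T, 16:V, 17:V, 18:V, 19:T, 20:T, 21:T, 22:T
edges: (7,0,cv); (7,2,cv); (7,2,cvk); (7,4,cv); (13,2,cv); (13,9,cv); (13,10,cv); (14,6,cv); (14,10,cv); (14,11,cv); (15,9,cv); (15,10,cv); (15,11,cv); (19,0,cv); (19,16,cv); (19,18,cv); (20,9,cv); (20,16,cv); (20,17,cv); (21,11,cv); (21,17,cv); (21,18,cv); (22,16,cv); (22,17,cv); (22,18,cv)
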